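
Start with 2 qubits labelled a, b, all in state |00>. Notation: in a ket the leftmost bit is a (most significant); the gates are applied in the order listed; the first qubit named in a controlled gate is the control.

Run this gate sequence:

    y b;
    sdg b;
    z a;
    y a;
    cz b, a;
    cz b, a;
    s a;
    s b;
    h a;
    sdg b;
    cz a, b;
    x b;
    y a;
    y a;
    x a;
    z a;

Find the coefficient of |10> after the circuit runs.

|10> carries amplitude sqrt(2)/2 in the final state.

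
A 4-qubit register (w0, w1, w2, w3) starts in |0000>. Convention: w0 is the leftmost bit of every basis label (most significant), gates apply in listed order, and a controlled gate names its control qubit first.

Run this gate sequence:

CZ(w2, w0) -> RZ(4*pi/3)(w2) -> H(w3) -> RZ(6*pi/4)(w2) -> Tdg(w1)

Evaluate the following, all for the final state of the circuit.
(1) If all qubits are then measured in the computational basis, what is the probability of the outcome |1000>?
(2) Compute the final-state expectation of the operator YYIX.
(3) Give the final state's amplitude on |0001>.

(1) A full measurement returns |1000> with probability 0.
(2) The expectation value of YYIX is 0.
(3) The amplitude on |0001> is sqrt(2)*exp(7*I*pi/12)/2.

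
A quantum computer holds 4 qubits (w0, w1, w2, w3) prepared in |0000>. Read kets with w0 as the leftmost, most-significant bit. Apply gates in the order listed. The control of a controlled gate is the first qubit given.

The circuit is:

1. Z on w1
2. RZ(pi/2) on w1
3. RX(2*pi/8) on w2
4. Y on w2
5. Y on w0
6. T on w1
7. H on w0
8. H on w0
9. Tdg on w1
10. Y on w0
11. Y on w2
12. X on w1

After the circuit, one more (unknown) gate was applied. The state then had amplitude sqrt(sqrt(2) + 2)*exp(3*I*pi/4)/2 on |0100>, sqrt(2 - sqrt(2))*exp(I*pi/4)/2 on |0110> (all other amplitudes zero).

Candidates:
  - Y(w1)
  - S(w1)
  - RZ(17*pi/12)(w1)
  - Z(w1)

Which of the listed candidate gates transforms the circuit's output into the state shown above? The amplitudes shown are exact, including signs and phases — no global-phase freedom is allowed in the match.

The applied gate was Z(w1). Key observation: gates 4-11 undo each other exactly, leaving only the rest of the circuit to track.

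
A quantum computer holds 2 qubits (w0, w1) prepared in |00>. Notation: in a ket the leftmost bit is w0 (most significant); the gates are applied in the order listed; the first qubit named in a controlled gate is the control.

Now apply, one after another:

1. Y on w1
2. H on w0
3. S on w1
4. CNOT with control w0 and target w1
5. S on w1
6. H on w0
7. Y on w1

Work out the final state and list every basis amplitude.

The resulting statevector has amplitude -1/2 on |00>, -I/2 on |01>, -1/2 on |10>, I/2 on |11>.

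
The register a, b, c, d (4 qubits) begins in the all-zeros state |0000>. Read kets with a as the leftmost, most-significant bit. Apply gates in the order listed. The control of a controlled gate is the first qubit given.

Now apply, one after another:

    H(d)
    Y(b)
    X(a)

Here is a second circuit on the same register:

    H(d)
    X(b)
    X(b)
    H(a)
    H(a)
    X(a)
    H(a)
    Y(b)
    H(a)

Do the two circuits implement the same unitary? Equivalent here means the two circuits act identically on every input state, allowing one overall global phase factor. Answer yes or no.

Yes — the two circuits implement the same unitary up to a global phase.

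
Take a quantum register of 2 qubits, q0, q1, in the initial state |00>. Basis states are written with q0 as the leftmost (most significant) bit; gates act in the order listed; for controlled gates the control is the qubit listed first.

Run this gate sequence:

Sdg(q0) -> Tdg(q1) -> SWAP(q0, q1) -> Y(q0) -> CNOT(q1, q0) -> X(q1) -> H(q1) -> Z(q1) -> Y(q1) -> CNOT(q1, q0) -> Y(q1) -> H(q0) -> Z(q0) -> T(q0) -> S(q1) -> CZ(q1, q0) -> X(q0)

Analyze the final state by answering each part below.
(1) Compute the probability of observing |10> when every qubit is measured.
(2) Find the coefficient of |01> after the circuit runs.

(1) Outcome |10> occurs with probability 1/4.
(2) The final state's coefficient on |01> equals exp(I*pi/4)/2.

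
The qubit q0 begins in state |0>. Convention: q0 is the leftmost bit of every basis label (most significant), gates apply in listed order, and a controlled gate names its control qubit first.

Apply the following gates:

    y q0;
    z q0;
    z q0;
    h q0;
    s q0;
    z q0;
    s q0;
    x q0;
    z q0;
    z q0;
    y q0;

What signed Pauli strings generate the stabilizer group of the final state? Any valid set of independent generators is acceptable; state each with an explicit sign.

The final state is stabilized by the group generated by +X; other independent generating sets are equally valid.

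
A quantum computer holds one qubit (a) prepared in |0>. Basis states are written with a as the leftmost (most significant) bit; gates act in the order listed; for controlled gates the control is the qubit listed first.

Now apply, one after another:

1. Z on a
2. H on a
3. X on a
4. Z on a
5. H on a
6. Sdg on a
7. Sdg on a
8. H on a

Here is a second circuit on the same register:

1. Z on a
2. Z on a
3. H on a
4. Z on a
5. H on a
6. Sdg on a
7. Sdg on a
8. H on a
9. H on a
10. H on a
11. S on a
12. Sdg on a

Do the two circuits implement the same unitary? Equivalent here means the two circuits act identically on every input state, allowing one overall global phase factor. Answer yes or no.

Yes, they are equivalent — the unitaries differ by at most a global phase.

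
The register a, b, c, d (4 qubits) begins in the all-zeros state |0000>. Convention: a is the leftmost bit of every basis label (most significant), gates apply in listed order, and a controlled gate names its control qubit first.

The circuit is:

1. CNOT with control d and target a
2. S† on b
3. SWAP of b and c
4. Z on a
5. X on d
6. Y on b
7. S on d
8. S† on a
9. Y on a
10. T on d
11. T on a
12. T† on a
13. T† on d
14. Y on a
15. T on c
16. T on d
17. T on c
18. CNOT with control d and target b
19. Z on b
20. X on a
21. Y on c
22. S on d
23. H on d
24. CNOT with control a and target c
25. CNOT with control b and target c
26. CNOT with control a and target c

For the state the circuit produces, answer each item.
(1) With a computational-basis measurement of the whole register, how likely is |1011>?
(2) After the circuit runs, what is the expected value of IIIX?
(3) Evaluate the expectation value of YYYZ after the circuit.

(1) The probability of measuring |1011> is 1/2. Key observation: steps 9-14 multiply out to the identity, so the circuit reduces to the remaining gates.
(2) The expectation value of IIIX is -1.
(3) In the final state, YYYZ has expectation 0.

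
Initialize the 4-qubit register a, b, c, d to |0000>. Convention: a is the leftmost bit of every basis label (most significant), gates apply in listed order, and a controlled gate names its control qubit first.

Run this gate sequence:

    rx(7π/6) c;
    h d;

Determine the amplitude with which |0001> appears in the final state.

The final state's coefficient on |0001> equals 1/4 - sqrt(3)/4.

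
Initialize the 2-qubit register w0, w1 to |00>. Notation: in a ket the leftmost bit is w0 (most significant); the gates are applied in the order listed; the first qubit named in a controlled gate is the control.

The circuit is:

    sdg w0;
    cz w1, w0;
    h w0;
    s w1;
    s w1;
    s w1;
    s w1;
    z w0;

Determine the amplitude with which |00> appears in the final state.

The final state's coefficient on |00> equals sqrt(2)/2. Key observation: steps 4-7 multiply out to the identity, so the circuit reduces to the remaining gates.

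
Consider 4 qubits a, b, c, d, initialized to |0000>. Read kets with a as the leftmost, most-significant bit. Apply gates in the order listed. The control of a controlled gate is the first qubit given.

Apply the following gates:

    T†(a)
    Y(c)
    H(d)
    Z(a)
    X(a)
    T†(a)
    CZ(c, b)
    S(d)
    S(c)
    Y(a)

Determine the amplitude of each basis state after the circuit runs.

The final amplitudes are sqrt(2)*exp(I*pi/4)/2 on |0010>, sqrt(2)*exp(3*I*pi/4)/2 on |0011>, and 0 on every other basis state.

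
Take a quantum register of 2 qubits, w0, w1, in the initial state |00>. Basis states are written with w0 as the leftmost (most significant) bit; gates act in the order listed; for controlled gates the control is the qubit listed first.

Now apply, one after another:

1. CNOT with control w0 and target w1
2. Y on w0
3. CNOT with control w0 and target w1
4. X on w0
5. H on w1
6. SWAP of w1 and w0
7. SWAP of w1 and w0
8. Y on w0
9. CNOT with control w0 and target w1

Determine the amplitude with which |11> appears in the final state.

The final state's coefficient on |11> equals -sqrt(2)/2.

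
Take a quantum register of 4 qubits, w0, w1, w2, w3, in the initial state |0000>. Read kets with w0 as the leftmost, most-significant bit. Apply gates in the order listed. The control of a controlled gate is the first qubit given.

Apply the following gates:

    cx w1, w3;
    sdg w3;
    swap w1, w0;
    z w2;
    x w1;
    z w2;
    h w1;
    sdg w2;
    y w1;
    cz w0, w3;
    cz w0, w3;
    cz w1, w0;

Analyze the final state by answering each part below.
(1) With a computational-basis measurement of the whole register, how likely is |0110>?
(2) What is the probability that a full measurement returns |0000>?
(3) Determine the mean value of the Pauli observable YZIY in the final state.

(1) The probability of measuring |0110> is 0.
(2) A full measurement returns |0000> with probability 1/2.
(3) The observable YZIY averages to 0.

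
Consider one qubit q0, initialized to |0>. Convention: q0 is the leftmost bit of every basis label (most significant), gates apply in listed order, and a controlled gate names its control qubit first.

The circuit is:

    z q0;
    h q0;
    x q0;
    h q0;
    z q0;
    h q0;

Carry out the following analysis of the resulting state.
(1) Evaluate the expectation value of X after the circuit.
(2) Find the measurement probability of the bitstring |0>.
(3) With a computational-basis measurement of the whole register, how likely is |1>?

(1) In the final state, X has expectation 1. Key observation: gates 2-5 undo each other exactly, leaving only the rest of the circuit to track.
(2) A full measurement returns |0> with probability 1/2.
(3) A full measurement returns |1> with probability 1/2.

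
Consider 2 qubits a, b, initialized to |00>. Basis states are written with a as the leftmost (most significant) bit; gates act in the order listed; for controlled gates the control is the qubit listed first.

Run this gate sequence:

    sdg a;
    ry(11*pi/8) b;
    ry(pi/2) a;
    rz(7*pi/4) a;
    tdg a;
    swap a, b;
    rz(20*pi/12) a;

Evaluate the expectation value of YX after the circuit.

In the final state, YX has expectation 0.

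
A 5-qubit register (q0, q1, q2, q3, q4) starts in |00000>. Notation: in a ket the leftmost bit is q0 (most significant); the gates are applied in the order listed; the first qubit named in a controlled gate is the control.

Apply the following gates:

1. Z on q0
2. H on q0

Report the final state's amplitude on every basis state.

After the circuit, the state carries amplitude sqrt(2)/2 on |00000>, sqrt(2)/2 on |10000>, and 0 on every other basis state.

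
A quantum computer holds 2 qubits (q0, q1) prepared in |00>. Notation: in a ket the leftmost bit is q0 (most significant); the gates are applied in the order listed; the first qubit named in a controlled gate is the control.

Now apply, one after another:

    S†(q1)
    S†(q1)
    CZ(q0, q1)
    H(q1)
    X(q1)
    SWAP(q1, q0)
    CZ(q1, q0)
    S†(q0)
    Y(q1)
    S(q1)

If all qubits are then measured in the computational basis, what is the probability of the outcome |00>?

The probability of measuring |00> is 0.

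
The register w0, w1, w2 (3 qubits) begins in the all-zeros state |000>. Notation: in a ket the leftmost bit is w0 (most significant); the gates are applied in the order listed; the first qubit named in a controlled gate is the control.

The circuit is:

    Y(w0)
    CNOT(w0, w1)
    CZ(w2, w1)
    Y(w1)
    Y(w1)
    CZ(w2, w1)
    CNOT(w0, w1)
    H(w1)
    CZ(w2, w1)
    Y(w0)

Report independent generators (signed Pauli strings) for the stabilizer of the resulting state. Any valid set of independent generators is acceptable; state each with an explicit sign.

One valid set of independent stabilizer generators is +IXI, +ZII, +IIZ (any independent generating set of the same group is equally correct). Key observation: steps 2-7 multiply out to the identity, so the circuit reduces to the remaining gates.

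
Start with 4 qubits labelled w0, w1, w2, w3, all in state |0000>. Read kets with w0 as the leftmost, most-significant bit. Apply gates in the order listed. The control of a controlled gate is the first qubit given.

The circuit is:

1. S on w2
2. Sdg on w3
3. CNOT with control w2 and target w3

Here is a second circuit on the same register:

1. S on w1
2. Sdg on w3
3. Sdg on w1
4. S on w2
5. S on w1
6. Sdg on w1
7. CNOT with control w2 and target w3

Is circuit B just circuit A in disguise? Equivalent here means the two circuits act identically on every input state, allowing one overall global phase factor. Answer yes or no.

Yes, they are equivalent — the unitaries differ by at most a global phase.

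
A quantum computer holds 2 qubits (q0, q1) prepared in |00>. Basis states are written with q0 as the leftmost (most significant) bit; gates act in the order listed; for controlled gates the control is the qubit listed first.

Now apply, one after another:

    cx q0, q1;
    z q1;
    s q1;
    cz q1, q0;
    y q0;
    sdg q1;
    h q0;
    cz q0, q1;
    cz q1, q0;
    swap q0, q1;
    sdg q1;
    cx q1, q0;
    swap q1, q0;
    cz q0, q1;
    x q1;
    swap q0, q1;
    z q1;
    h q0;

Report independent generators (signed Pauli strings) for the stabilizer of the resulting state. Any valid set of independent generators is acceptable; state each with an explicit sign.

The stabilizer group can be generated by -XZ, +ZY, among other valid generating sets.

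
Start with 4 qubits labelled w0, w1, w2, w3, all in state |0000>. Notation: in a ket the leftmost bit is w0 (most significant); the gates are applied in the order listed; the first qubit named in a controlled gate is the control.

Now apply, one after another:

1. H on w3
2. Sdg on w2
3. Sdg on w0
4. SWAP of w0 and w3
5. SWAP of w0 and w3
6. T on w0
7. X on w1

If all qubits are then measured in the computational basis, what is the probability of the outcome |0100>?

Outcome |0100> occurs with probability 1/2. Key observation: the block from step 4 through step 5 cancels to the identity and can be dropped.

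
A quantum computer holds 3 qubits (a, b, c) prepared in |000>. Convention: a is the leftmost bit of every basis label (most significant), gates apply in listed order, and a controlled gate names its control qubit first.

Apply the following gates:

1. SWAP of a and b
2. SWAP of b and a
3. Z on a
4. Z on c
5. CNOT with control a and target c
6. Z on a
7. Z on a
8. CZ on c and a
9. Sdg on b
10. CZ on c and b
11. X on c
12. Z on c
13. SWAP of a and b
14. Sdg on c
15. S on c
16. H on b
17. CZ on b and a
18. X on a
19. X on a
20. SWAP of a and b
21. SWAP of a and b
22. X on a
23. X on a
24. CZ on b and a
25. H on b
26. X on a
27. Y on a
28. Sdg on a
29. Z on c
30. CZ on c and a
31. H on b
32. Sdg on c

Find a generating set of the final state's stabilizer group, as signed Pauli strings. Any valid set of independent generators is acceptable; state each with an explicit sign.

The stabilizer group can be generated by +IXI, +ZII, -IIZ, among other valid generating sets.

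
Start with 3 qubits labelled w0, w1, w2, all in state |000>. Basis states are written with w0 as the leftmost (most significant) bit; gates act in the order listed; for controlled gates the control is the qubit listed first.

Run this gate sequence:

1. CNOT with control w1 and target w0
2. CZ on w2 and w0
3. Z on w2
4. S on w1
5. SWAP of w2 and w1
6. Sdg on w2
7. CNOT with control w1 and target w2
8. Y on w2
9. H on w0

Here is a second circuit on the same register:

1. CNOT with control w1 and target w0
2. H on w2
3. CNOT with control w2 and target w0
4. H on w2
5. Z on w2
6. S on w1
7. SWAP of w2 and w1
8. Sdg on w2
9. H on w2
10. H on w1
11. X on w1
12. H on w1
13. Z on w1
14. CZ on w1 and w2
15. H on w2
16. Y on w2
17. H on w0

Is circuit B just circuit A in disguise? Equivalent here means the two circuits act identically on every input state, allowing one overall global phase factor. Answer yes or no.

No: there is an input state on which the two circuits produce genuinely different outputs (not merely differing by a phase).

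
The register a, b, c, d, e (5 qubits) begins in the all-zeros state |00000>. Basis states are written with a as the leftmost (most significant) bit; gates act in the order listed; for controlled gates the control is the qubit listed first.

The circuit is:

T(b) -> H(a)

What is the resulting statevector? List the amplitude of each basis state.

The resulting statevector has amplitude sqrt(2)/2 on |00000>, sqrt(2)/2 on |10000>, and 0 on every other basis state.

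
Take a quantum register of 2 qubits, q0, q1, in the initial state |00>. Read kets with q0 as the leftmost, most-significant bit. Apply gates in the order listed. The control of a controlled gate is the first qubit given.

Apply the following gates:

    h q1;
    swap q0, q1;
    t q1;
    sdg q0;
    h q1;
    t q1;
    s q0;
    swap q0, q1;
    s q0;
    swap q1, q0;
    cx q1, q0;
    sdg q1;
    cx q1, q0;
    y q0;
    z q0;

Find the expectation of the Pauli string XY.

In the final state, XY has expectation sqrt(2)/2.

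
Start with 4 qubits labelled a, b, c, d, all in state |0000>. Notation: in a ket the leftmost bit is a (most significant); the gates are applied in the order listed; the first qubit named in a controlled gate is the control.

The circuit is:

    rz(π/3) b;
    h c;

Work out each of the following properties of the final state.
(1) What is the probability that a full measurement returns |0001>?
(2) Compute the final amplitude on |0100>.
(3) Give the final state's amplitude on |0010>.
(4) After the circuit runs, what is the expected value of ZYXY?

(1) The probability of measuring |0001> is 0.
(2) The amplitude on |0100> is 0.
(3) |0010> carries amplitude -sqrt(2)*exp(5*I*pi/6)/2 in the final state.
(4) The observable ZYXY averages to 0.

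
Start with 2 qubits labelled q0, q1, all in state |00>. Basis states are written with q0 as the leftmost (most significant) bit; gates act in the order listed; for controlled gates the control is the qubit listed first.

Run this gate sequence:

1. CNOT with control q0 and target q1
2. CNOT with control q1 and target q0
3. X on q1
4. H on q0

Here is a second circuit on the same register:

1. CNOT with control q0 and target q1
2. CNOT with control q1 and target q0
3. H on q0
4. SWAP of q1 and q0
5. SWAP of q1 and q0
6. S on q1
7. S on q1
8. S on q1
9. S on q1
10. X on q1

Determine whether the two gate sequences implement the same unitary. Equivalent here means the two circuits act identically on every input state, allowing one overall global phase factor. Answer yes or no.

Yes: on every input state the two circuits agree up to one overall phase factor.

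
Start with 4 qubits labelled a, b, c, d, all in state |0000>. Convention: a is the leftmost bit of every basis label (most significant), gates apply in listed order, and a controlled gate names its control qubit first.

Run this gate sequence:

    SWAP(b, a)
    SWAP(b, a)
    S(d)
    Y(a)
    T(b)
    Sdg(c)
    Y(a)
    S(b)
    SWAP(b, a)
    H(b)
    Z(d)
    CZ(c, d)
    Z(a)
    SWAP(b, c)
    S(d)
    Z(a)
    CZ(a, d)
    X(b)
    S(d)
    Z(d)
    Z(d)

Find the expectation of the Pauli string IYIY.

The expectation value of IYIY is 0. Key observation: gates 1-2 undo each other exactly, leaving only the rest of the circuit to track.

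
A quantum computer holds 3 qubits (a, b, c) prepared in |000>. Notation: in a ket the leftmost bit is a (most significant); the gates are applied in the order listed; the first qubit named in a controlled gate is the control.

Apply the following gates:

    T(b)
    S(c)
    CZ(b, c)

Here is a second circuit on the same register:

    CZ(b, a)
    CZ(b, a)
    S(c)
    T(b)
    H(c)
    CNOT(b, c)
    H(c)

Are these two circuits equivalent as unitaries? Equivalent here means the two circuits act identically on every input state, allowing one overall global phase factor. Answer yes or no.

Yes: on every input state the two circuits agree up to one overall phase factor.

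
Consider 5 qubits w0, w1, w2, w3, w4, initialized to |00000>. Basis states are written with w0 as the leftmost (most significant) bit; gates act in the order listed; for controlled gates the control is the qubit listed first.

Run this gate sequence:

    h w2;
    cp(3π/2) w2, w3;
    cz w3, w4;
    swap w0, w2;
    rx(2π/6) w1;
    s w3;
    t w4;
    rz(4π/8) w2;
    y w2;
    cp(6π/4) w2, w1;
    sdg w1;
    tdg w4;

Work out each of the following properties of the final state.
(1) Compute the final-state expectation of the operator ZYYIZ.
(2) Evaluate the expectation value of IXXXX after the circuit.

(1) The expectation value of ZYYIZ is 0.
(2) The expectation value of IXXXX is 0.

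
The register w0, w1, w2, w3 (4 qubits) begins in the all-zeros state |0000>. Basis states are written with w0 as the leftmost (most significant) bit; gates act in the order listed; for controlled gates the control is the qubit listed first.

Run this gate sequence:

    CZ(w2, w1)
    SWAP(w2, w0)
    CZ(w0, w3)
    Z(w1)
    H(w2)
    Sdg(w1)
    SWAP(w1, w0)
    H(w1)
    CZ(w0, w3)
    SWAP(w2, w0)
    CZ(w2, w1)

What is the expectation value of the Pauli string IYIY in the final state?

The expectation value of IYIY is 0.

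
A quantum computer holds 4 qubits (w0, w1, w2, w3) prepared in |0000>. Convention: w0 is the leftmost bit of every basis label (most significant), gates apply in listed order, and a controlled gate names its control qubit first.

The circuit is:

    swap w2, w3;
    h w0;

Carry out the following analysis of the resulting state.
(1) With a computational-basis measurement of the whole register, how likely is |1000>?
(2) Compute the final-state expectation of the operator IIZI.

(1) Outcome |1000> occurs with probability 1/2.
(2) In the final state, IIZI has expectation 1.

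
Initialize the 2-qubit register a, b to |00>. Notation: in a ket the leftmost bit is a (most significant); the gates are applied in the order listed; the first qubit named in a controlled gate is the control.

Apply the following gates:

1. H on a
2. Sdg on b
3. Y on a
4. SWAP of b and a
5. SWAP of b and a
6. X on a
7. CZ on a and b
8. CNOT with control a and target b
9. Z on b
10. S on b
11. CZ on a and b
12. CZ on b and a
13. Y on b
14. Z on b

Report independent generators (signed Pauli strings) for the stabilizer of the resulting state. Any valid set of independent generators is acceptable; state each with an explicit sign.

The stabilizer group can be generated by -XY, -ZZ, among other valid generating sets.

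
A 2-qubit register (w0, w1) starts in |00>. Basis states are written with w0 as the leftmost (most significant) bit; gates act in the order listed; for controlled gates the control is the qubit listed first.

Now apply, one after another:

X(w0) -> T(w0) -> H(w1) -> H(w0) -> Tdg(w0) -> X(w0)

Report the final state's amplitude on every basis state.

The resulting statevector has amplitude -1/2 on |00>, -1/2 on |01>, exp(I*pi/4)/2 on |10>, exp(I*pi/4)/2 on |11>.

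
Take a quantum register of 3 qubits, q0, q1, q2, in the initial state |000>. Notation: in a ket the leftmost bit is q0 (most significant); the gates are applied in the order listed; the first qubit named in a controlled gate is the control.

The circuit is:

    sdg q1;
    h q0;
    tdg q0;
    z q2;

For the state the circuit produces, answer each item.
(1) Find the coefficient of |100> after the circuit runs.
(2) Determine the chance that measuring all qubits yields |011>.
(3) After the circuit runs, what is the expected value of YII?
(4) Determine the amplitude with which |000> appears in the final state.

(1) The amplitude on |100> is -sqrt(2)*exp(3*I*pi/4)/2.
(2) The probability of measuring |011> is 0.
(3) The observable YII averages to -sqrt(2)/2.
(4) The amplitude on |000> is sqrt(2)/2.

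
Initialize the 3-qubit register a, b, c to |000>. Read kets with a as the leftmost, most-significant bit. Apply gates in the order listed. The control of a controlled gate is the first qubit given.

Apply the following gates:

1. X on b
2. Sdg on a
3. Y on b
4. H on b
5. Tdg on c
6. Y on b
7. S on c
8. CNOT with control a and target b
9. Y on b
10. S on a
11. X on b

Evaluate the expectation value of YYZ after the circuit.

In the final state, YYZ has expectation 0.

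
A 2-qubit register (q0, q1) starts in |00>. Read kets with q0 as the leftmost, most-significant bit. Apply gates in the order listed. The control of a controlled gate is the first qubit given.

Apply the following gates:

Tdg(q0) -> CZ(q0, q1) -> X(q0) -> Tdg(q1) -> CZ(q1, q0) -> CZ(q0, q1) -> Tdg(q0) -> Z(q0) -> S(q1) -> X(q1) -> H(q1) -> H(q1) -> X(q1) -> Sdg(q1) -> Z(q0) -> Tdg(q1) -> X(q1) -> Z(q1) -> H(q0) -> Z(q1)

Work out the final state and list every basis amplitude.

After the circuit, the state carries amplitude 0 on |00>, -sqrt(2)*exp(3*I*pi/4)/2 on |01>, 0 on |10>, sqrt(2)*exp(3*I*pi/4)/2 on |11>.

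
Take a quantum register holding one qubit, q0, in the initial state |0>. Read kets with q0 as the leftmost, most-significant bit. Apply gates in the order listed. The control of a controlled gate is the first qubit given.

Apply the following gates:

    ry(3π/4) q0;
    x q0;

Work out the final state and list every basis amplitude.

The resulting statevector has amplitude sqrt(sqrt(2) + 2)/2 on |0>, sqrt(2 - sqrt(2))/2 on |1>.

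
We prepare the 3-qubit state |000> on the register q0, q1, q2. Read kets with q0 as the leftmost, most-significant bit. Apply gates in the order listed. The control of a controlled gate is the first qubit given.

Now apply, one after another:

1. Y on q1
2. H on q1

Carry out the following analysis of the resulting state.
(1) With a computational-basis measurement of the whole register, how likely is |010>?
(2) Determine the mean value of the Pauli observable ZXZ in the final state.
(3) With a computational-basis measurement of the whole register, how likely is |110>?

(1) The probability of measuring |010> is 1/2.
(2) In the final state, ZXZ has expectation -1.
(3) The probability of measuring |110> is 0.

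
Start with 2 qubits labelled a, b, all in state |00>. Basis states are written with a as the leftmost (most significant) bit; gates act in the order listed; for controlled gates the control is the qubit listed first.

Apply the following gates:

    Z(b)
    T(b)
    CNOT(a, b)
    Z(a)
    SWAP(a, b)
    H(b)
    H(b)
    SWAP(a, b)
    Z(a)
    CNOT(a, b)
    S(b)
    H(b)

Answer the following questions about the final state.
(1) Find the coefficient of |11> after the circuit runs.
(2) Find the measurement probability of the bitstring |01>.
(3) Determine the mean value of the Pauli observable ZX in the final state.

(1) The final state's coefficient on |11> equals 0. Key observation: the block from step 3 through step 10 cancels to the identity and can be dropped.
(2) The probability of measuring |01> is 1/2.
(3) The observable ZX averages to 1.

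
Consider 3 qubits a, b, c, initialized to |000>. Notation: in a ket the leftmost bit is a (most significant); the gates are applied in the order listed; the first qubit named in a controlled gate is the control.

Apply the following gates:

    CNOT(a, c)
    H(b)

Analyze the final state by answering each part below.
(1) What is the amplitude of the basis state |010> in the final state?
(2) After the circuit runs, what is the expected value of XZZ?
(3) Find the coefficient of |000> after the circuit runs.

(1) |010> carries amplitude sqrt(2)/2 in the final state.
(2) The expectation value of XZZ is 0.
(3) |000> carries amplitude sqrt(2)/2 in the final state.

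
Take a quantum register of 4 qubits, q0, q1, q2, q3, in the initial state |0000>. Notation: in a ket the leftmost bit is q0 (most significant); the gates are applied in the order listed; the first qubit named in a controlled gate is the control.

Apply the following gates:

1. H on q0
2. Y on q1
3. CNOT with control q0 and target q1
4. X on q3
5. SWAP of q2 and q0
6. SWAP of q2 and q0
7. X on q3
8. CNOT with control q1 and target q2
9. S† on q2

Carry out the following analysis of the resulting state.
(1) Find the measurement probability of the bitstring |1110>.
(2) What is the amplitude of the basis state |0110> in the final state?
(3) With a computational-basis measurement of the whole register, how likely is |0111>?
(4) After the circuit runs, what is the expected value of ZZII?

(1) The probability of measuring |1110> is 0. Key observation: gates 4-7 undo each other exactly, leaving only the rest of the circuit to track.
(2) |0110> carries amplitude sqrt(2)/2 in the final state.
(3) Outcome |0111> occurs with probability 0.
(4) The observable ZZII averages to -1.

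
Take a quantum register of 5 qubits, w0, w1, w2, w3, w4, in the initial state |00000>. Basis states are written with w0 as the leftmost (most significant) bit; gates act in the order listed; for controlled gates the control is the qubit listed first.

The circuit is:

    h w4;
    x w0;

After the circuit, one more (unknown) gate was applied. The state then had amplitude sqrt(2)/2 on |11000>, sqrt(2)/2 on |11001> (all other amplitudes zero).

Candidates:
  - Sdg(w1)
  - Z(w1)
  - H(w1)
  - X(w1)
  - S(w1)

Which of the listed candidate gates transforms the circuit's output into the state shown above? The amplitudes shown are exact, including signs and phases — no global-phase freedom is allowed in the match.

The unique candidate consistent with the amplitudes is X(w1).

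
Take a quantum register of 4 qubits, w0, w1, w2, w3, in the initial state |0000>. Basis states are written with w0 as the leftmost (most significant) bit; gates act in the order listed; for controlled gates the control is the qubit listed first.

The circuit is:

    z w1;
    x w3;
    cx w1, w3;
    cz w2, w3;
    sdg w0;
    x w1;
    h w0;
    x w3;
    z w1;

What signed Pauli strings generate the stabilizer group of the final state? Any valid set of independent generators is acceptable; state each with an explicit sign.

One valid set of independent stabilizer generators is +XIII, -IZII, +IIZI, +IIIZ (any independent generating set of the same group is equally correct).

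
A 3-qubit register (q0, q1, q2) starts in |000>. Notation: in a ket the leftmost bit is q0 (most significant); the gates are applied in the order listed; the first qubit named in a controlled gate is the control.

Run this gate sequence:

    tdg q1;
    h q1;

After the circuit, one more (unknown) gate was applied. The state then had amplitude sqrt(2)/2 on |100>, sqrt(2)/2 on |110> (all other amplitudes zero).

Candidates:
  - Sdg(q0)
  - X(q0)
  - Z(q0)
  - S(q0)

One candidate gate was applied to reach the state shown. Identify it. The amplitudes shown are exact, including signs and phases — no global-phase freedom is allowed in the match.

The applied gate was X(q0).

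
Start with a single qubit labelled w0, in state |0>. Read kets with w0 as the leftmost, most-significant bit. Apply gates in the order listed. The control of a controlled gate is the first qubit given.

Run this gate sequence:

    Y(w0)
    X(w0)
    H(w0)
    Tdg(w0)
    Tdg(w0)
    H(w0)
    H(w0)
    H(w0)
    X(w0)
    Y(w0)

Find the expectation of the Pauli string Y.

The expectation value of Y is -1.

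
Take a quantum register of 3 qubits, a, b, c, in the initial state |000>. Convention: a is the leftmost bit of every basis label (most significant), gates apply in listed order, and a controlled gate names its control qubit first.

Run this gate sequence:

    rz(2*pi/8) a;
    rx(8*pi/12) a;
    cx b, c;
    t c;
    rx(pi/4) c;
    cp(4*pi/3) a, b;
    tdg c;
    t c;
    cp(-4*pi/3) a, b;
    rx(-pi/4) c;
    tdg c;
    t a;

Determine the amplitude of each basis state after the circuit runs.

The resulting statevector has amplitude -exp(7*I*pi/8)/2 on |000>, -sqrt(3)*exp(5*I*pi/8)/2 on |100>, and 0 on every other basis state. Key observation: gates 4-11 undo each other exactly, leaving only the rest of the circuit to track.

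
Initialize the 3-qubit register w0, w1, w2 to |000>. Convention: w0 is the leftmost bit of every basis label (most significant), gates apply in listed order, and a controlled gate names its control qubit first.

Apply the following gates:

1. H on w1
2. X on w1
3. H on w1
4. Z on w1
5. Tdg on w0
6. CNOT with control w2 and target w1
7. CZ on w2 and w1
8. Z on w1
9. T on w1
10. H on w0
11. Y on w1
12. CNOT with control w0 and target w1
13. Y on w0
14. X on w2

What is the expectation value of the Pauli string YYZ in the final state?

In the final state, YYZ has expectation -1.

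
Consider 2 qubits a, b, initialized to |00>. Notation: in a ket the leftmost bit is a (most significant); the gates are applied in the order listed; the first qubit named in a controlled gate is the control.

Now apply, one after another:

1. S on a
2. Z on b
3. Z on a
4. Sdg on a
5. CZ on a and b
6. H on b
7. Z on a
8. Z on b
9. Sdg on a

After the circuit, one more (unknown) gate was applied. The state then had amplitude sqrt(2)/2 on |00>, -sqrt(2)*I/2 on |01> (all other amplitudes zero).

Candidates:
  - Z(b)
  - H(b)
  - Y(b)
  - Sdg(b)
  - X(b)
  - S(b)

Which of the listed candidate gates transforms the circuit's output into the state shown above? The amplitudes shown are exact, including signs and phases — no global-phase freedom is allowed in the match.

It was S(b) that produced the state shown.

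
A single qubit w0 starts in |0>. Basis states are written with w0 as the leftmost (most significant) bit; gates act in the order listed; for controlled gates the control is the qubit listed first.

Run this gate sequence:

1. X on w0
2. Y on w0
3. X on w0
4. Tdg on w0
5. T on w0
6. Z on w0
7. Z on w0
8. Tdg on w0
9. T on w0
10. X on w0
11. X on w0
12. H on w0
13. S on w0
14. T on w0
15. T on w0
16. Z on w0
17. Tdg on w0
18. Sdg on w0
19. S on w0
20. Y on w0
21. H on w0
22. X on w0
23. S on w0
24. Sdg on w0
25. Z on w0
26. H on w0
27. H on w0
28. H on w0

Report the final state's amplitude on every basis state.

The final amplitudes are -sqrt(2)/2 on |0>, -sqrt(2)*exp(3*I*pi/4)/2 on |1>.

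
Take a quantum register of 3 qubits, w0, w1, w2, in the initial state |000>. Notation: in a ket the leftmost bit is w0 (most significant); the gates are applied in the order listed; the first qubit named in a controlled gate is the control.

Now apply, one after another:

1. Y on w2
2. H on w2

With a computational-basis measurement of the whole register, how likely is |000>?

The probability of measuring |000> is 1/2.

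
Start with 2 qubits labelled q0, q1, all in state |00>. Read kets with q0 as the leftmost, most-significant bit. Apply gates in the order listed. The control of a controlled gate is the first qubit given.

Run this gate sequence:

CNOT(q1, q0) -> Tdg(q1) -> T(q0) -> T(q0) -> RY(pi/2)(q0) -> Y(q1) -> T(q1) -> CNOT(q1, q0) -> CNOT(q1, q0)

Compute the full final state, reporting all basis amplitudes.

After the circuit, the state carries amplitude 0 on |00>, sqrt(2)*exp(3*I*pi/4)/2 on |01>, 0 on |10>, sqrt(2)*exp(3*I*pi/4)/2 on |11>. Key observation: gates 8-9 undo each other exactly, leaving only the rest of the circuit to track.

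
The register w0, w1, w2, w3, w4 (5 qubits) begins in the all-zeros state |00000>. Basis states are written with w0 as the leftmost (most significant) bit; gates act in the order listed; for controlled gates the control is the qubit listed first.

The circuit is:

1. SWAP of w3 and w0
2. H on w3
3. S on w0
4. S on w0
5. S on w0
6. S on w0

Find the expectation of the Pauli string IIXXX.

The expectation value of IIXXX is 0.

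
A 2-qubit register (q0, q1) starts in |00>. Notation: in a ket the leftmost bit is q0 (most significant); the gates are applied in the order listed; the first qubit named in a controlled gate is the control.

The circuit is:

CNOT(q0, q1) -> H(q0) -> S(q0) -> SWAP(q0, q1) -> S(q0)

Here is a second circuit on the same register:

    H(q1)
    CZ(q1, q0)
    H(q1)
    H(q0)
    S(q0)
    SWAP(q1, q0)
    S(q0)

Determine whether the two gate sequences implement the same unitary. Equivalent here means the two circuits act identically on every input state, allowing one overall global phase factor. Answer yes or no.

Yes — the two circuits implement the same unitary up to a global phase.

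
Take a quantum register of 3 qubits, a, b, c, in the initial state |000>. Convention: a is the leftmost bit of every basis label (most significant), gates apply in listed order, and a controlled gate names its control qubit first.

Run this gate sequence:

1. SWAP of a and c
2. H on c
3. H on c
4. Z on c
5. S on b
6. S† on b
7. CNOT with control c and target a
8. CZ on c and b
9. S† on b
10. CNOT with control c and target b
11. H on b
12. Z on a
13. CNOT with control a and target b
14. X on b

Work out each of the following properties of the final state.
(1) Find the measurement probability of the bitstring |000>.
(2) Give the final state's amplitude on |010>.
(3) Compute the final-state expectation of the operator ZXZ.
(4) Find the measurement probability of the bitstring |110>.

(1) Outcome |000> occurs with probability 1/2.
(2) |010> carries amplitude sqrt(2)/2 in the final state.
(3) The observable ZXZ averages to 1.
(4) Outcome |110> occurs with probability 0.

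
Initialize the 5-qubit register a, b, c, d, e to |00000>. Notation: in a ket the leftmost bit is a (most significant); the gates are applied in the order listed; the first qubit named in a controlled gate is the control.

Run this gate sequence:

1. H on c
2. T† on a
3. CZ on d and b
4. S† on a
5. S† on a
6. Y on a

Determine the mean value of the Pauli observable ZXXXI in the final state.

The expectation value of ZXXXI is 0.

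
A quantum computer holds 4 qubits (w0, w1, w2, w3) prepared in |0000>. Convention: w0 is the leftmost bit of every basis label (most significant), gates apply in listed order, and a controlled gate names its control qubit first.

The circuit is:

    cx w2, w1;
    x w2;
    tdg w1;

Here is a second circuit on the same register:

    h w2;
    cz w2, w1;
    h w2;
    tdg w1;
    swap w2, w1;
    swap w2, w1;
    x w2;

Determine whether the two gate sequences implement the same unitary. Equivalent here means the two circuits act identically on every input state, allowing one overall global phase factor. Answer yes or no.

No, they are not equivalent — no single phase factor reconciles the two unitaries.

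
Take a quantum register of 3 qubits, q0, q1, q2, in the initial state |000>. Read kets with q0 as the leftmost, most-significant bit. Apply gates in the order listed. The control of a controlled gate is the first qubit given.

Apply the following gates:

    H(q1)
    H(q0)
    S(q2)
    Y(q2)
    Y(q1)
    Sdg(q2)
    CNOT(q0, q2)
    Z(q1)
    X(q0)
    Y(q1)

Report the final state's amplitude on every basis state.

The resulting statevector has amplitude -1/2 on |000>, 0 on |001>, 1/2 on |010>, 0 on |011>, 0 on |100>, -1/2 on |101>, 0 on |110>, 1/2 on |111>.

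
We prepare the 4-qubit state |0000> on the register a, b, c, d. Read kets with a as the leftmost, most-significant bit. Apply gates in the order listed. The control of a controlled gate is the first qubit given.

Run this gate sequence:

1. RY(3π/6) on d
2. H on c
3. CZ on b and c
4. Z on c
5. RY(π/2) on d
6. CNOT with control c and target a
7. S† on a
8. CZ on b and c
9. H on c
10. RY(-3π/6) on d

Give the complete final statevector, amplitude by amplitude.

The resulting statevector has amplitude sqrt(2)/4 on |0000>, sqrt(2)/4 on |0001>, sqrt(2)/4 on |0010>, sqrt(2)/4 on |0011>, 0 on |0100>, 0 on |0101>, 0 on |0110>, 0 on |0111>, sqrt(2)*I/4 on |1000>, sqrt(2)*I/4 on |1001>, -sqrt(2)*I/4 on |1010>, -sqrt(2)*I/4 on |1011>, 0 on |1100>, 0 on |1101>, 0 on |1110>, 0 on |1111>.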